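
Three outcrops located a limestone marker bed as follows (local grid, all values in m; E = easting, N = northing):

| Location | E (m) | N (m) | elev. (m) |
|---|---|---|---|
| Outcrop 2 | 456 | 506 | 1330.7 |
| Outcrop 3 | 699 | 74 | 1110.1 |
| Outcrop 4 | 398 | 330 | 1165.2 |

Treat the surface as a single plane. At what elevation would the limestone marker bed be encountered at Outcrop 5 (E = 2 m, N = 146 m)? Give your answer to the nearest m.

831 m

Two edge vectors: Outcrop 2→Outcrop 3 = (243, -432, -220.6), Outcrop 2→Outcrop 4 = (-58, -176, -165.5).
Normal n = (Outcrop 2→Outcrop 3) × (Outcrop 2→Outcrop 4) = (32670.4, 53011.3, -67824).
So ∂z/∂E = −n_x/n_z = 0.48169 and ∂z/∂N = −n_y/n_z = 0.78160.
Intercept c from Outcrop 2: 1330.7 − 219.65 − 395.49 = 715.56.
At (2, 146): z = 1.0 + 114.1 + 715.56 = 830.6 m.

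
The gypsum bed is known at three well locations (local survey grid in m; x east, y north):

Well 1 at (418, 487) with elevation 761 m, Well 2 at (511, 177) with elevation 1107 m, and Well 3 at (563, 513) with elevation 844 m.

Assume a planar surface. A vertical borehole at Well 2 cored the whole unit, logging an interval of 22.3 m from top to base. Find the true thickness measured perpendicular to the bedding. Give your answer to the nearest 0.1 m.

14.6 m

Let the plane be z = a·x + b·y + c.
Well 2−Well 1: 93a − 310b = 346;  Well 3−Well 1: 145a + 26b = 83.
Solving gives a = 0.73311, b = −0.89620.
|∇z| = √(a²+b²) = 1.15785, so dip δ = arctan(1.15785) = 49.18°.
True thickness = vertical thickness × cos δ = 22.3 × cos 49.18° = 14.6 m.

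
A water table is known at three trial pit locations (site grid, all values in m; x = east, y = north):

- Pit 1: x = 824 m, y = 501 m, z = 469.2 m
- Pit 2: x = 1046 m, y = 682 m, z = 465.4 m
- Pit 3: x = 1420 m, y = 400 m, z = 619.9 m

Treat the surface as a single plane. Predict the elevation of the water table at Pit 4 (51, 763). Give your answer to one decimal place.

Two edge vectors: Pit 1→Pit 2 = (222, 181, -3.8), Pit 1→Pit 3 = (596, -101, 150.7).
Normal n = (Pit 1→Pit 2) × (Pit 1→Pit 3) = (26892.9, -35720.2, -130298).
So ∂z/∂x = −n_x/n_z = 0.206395 and ∂z/∂y = −n_y/n_z = −0.274142.
Intercept c from Pit 1: 469.2 − 170.07 + 137.35 = 436.48.
At (51, 763): z = 10.5 − 209.2 + 436.48 = 237.8 m.

237.8 m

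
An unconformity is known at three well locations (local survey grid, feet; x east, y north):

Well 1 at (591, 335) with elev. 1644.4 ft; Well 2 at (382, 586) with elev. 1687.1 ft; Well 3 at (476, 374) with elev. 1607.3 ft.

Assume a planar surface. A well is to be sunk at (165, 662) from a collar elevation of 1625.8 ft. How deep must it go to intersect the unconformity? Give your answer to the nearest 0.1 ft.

7.2 ft

Two edge vectors: Well 1→Well 2 = (-209, 251, 42.7), Well 1→Well 3 = (-115, 39, -37.1).
Normal n = (Well 1→Well 2) × (Well 1→Well 3) = (-10977.4, -12664.4, 20714).
So ∂z/∂x = −n_x/n_z = 0.52995 and ∂z/∂y = −n_y/n_z = 0.61139.
Intercept c from Well 1: 1644.4 − 313.20 − 204.82 = 1126.38.
At (165, 662): z_contact = 87.44 + 404.74 + 1126.38 = 1618.57 ft.
Depth below ground = 1625.8 − 1618.57 = 7.2 ft.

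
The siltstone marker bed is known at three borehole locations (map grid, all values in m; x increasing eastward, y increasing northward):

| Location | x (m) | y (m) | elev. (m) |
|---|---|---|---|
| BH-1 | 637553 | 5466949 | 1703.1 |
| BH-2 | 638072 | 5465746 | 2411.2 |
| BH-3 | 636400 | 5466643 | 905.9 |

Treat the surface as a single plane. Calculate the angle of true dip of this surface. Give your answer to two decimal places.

Let the plane be z = a·x + b·y + c.
BH-2−BH-1: 519a − 1203b = 708.1;  BH-3−BH-1: −1153a − 306b = −797.2.
Solving gives a = 0.76055, b = −0.26050.
Gradient magnitude |∇z| = √(a² + b²) = √(0.57843 + 0.06786) = 0.80392.
True dip = arctan(0.80392) = 38.80°, dipping toward WNW (azimuth ≈ 289°).

38.80°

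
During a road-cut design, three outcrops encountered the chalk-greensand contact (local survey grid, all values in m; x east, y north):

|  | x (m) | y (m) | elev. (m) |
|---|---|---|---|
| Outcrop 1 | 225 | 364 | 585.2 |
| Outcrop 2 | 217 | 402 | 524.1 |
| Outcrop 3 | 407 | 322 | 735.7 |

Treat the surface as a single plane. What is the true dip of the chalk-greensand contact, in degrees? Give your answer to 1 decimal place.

57.7°

Let the plane be z = a·x + b·y + c.
Outcrop 2−Outcrop 1: −8a + 38b = −61.1;  Outcrop 3−Outcrop 1: 182a − 42b = 150.5.
Solving gives a = 0.47915, b = −1.50702.
Gradient magnitude |∇z| = √(a² + b²) = √(0.22958 + 2.27111) = 1.58136.
True dip = arctan(1.58136) = 57.7°, dipping toward NNW (azimuth ≈ 342°).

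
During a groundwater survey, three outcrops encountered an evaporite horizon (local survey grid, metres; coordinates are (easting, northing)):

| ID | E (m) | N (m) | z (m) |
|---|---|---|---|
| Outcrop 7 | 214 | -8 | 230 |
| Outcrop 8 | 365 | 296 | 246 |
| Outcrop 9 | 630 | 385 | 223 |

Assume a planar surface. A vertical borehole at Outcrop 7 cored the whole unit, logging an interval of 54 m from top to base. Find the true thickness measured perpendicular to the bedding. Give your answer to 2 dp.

Let the plane be z = a·E + b·N + c.
Outcrop 8−Outcrop 7: 151a + 304b = 16;  Outcrop 9−Outcrop 7: 416a + 393b = −7.
Solving gives a = −0.12539, b = 0.11491.
|∇z| = √(a²+b²) = 0.17008, so dip δ = arctan(0.17008) = 9.65°.
True thickness = vertical thickness × cos δ = 54 × cos 9.65° = 53.24 m.

53.24 m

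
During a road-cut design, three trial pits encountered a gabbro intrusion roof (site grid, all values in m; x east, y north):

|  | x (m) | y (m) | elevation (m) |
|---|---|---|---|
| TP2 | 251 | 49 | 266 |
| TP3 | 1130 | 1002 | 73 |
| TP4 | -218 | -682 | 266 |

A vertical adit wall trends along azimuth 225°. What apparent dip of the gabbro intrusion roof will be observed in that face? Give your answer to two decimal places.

Two edge vectors: TP2→TP3 = (879, 953, -193), TP2→TP4 = (-469, -731, 0).
Normal n = (TP2→TP3) × (TP2→TP4) = (-141083, 90517, -195592).
So ∂z/∂x = −n_x/n_z = −0.72131 and ∂z/∂y = −n_y/n_z = 0.46278.
Unit vector along 225° is (sin 225°, cos 225°) = (-0.7071, -0.7071).
Slope in that direction = a·(-0.7071) + b·(-0.7071) = 0.18281.
Apparent dip = arctan|0.18281| = 10.36° (true dip is 40.6°, so apparent ≤ true as expected).

10.36°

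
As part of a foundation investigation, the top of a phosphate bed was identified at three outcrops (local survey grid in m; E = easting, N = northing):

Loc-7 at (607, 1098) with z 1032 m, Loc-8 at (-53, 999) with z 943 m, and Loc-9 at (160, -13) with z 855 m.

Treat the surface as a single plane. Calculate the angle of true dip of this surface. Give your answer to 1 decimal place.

9.2°

Let the plane be z = a·E + b·N + c.
Loc-8−Loc-7: −660a − 99b = −89;  Loc-9−Loc-7: −447a − 1111b = −177.
Solving gives a = 0.11808, b = 0.11181.
Gradient magnitude |∇z| = √(a² + b²) = √(0.01394 + 0.01250) = 0.16261.
True dip = arctan(0.16261) = 9.2°, dipping toward SW (azimuth ≈ 227°).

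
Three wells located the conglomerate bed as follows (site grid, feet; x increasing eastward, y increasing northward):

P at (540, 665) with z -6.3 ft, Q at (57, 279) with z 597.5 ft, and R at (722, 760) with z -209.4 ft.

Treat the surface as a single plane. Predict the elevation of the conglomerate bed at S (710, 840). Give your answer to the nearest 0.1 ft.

Let the plane be z = a·x + b·y + c.
Q−P: −483a − 386b = 603.8;  R−P: 182a + 95b = −203.1.
Solving gives a = −0.86328, b = −0.48403.
Then c = -6.3 − a·540 − b·665 = 781.75.
At (710, 840): z = −612.9 − 406.6 + 781.75 = -237.8 ft.

-237.8 ft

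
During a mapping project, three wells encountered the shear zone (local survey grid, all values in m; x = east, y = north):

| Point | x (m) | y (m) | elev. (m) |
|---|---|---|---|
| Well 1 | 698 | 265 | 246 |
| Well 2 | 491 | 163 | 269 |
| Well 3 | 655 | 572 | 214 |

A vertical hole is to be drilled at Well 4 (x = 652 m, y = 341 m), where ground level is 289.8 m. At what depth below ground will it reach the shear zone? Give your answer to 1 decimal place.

Two edge vectors: Well 1→Well 2 = (-207, -102, 23), Well 1→Well 3 = (-43, 307, -32).
Normal n = (Well 1→Well 2) × (Well 1→Well 3) = (-3797, -7613, -67935).
So ∂z/∂x = −n_x/n_z = −0.05589 and ∂z/∂y = −n_y/n_z = −0.11206.
Intercept c from Well 1: 246 + 39.01 + 29.70 = 314.71.
At (652, 341): z_contact = −36.44 − 38.21 + 314.71 = 240.05 m.
Depth below ground = 289.8 − 240.05 = 49.7 m.

49.7 m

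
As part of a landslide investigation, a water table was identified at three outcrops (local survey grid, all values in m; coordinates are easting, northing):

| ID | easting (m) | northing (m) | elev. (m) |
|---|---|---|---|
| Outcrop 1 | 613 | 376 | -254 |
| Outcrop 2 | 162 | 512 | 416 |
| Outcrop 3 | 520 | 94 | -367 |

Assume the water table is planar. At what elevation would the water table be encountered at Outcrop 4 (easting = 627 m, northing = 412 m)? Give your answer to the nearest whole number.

Two edge vectors: Outcrop 1→Outcrop 2 = (-451, 136, 670), Outcrop 1→Outcrop 3 = (-93, -282, -113).
Normal n = (Outcrop 1→Outcrop 2) × (Outcrop 1→Outcrop 3) = (173572, -113273, 139830).
So ∂z/∂easting = −n_x/n_z = −1.24131 and ∂z/∂northing = −n_y/n_z = 0.81008.
Intercept c from Outcrop 1: -254 + 760.92 − 304.59 = 202.33.
At (627, 412): z = −778.3 + 333.8 + 202.33 = -242.2 m.

-242 m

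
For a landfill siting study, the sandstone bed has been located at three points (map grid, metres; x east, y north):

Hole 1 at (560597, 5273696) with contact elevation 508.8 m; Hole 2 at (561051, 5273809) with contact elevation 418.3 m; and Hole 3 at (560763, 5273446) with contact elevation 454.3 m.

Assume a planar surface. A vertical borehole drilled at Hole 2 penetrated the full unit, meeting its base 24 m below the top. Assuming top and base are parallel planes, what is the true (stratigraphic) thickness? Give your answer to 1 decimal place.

23.4 m

Two edge vectors: Hole 1→Hole 2 = (454, 113, -90.5), Hole 1→Hole 3 = (166, -250, -54.5).
Normal n = (Hole 1→Hole 2) × (Hole 1→Hole 3) = (-28783.5, 9720, -132258).
So ∂z/∂x = −n_x/n_z = −0.21763 and ∂z/∂y = −n_y/n_z = 0.07349.
|∇z| = √(a²+b²) = 0.22971, so dip δ = arctan(0.22971) = 12.94°.
True thickness = vertical thickness × cos δ = 24 × cos 12.94° = 23.4 m.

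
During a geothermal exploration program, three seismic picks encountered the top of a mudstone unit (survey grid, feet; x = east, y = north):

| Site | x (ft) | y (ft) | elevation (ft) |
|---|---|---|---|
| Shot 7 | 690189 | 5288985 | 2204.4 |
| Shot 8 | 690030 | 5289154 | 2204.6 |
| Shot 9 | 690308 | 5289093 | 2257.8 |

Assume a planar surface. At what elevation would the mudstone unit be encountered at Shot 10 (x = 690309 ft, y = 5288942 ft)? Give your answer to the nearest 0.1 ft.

2223.6 ft

Let the plane be z = a·x + b·y + c.
Shot 8−Shot 7: −159a + 169b = 0.2;  Shot 9−Shot 7: 119a + 108b = 53.4.
Solving gives a = 0.241477349, b = 0.228372180.
Then c = 2204.4 − a·690189 − b·5288985 = −1372317.65.
At (690309, 5288942): z = 166694.0 + 1207847.2 − 1372317.65 = 2223.6 ft.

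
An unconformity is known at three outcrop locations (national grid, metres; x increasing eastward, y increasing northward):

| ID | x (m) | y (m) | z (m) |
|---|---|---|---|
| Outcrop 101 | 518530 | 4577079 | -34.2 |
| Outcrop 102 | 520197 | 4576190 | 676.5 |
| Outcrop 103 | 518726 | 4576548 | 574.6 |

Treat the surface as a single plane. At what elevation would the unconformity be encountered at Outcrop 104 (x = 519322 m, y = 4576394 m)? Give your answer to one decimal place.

626.9 m

Let the plane be z = a·x + b·y + c.
Outcrop 102−Outcrop 101: 1667a − 889b = 710.7;  Outcrop 103−Outcrop 101: 196a − 531b = 608.8.
Solving gives a = −0.230459832, b = −1.231582160.
Then c = -34.2 − a·518530 − b·4577079 = 5756514.98.
At (519322, 4576394): z = −119682.9 − 5636205.2 + 5756514.98 = 626.9 m.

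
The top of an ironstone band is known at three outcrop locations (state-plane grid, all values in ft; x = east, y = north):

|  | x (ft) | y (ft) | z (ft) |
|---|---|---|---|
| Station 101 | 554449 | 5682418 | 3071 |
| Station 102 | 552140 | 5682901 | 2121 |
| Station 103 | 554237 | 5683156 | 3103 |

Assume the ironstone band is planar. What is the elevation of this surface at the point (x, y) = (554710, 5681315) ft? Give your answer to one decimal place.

2998.2 ft

Let the plane be z = a·x + b·y + c.
Station 102−Station 101: −2309a + 483b = −950;  Station 103−Station 101: −212a + 738b = 32.
Solving gives a = 0.447387250, b = 0.171878180.
Then c = 3071 − a·554449 − b·5682418 = −1221666.08.
At (554710, 5681315): z = 248170.2 + 976494.1 − 1221666.08 = 2998.2 ft.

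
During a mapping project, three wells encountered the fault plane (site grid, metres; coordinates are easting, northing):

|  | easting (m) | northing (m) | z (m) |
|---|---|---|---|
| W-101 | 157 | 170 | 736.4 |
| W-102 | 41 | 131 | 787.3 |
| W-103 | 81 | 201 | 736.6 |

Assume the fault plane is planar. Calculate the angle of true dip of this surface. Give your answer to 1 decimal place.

Two edge vectors: W-101→W-102 = (-116, -39, 50.9), W-101→W-103 = (-76, 31, 0.2).
Normal n = (W-101→W-102) × (W-101→W-103) = (-1585.7, -3845.2, -6560).
So ∂z/∂easting = −n_x/n_z = −0.24172 and ∂z/∂northing = −n_y/n_z = −0.58616.
Gradient magnitude |∇z| = √(a² + b²) = √(0.05843 + 0.34358) = 0.63404.
True dip = arctan(0.63404) = 32.4°, dipping toward NNE (azimuth ≈ 022°).

32.4°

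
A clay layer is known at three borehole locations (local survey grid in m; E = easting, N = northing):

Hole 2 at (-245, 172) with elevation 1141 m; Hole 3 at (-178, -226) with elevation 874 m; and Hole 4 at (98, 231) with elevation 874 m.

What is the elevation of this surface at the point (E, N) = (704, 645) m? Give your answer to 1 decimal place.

564.8 m

Two edge vectors: Hole 2→Hole 3 = (67, -398, -267), Hole 2→Hole 4 = (343, 59, -267).
Normal n = (Hole 2→Hole 3) × (Hole 2→Hole 4) = (122019, -73692, 140467).
So ∂z/∂E = −n_x/n_z = −0.86867 and ∂z/∂N = −n_y/n_z = 0.52462.
Intercept c from Hole 2: 1141 − 212.82 − 90.23 = 837.94.
At (704, 645): z = −611.5 + 338.4 + 837.94 = 564.8 m.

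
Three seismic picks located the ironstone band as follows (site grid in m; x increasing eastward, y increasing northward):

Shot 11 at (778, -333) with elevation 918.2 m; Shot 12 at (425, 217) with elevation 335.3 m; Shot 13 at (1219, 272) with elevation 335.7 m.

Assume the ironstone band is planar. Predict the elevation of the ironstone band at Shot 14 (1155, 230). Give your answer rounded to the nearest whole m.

374 m

Two edge vectors: Shot 11→Shot 12 = (-353, 550, -582.9), Shot 11→Shot 13 = (441, 605, -582.5).
Normal n = (Shot 11→Shot 12) × (Shot 11→Shot 13) = (32279.5, -462681.4, -456115).
So ∂z/∂x = −n_x/n_z = 0.07077 and ∂z/∂y = −n_y/n_z = −1.01440.
Intercept c from Shot 11: 918.2 − 55.06 − 337.79 = 525.35.
At (1155, 230): z = 81.7 − 233.3 + 525.35 = 373.8 m.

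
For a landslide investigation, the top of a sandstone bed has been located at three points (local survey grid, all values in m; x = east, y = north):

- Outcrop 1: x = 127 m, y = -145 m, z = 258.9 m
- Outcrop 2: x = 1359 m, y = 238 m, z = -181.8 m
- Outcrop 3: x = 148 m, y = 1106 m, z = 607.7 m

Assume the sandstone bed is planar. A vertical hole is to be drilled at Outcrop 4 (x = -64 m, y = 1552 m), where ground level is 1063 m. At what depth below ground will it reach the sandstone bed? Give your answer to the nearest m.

233 m

Let the plane be z = a·x + b·y + c.
Outcrop 2−Outcrop 1: 1232a + 383b = −440.7;  Outcrop 3−Outcrop 1: 21a + 1251b = 348.8.
Solving gives a = −0.44672, b = 0.28632.
Then c = 258.9 − a·127 − b·-145 = 357.15.
At (-64, 1552): z_contact = 28.6 + 444.4 + 357.15 = 830.1 m.
Depth below ground = 1063 − 830.1 = 233 m.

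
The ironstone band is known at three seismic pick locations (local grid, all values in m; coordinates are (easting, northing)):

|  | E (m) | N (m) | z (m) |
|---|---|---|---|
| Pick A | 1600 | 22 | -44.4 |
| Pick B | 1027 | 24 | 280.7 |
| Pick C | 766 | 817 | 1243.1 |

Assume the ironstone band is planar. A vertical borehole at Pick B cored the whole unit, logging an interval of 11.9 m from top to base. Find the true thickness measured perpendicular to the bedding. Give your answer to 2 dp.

7.72 m

Let the plane be z = a·E + b·N + c.
Pick B−Pick A: −573a + 2b = 325.1;  Pick C−Pick A: −834a + 795b = 1287.5.
Solving gives a = −0.56378, b = 1.02806.
|∇z| = √(a²+b²) = 1.17250, so dip δ = arctan(1.17250) = 49.54°.
True thickness = vertical thickness × cos δ = 11.9 × cos 49.54° = 7.72 m.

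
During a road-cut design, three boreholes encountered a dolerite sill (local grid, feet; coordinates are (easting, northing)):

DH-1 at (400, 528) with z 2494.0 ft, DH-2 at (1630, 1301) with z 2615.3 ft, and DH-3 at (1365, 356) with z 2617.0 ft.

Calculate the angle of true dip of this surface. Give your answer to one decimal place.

7.2°

Let the plane be z = a·E + b·N + c.
DH-2−DH-1: 1230a + 773b = 121.3;  DH-3−DH-1: 965a − 172b = 123.
Solving gives a = 0.12109, b = −0.03575.
Gradient magnitude |∇z| = √(a² + b²) = √(0.01466 + 0.00128) = 0.12626.
True dip = arctan(0.12626) = 7.2°, dipping toward WNW (azimuth ≈ 286°).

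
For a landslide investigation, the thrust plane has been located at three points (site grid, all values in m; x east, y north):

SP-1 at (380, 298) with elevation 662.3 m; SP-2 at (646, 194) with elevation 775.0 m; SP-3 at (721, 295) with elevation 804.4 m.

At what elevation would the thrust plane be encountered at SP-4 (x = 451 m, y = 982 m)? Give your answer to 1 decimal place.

Let the plane be z = a·x + b·y + c.
SP-2−SP-1: 266a − 104b = 112.7;  SP-3−SP-1: 341a − 3b = 142.1.
Solving gives a = 0.41656, b = −0.01823.
Then c = 662.3 − a·380 − b·298 = 509.44.
At (451, 982): z = 187.9 − 17.9 + 509.44 = 679.4 m.

679.4 m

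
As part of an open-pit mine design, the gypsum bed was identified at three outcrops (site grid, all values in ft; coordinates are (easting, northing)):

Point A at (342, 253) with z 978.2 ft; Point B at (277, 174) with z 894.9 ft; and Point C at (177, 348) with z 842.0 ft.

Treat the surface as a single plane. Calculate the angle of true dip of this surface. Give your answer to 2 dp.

Two edge vectors: Point A→Point B = (-65, -79, -83.3), Point A→Point C = (-165, 95, -136.2).
Normal n = (Point A→Point B) × (Point A→Point C) = (18673.3, 4891.5, -19210).
So ∂z/∂E = −n_x/n_z = 0.97206 and ∂z/∂N = −n_y/n_z = 0.25463.
Gradient magnitude |∇z| = √(a² + b²) = √(0.94490 + 0.06484) = 1.00486.
True dip = arctan(1.00486) = 45.14°, dipping toward WSW (azimuth ≈ 255°).

45.14°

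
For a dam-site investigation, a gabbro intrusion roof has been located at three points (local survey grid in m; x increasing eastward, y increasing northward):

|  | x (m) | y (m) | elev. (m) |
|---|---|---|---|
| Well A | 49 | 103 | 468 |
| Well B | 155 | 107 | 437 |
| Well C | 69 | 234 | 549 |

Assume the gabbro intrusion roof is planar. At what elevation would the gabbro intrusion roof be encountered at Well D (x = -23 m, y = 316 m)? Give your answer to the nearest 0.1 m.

632.9 m

Two edge vectors: Well A→Well B = (106, 4, -31), Well A→Well C = (20, 131, 81).
Normal n = (Well A→Well B) × (Well A→Well C) = (4385, -9206, 13806).
So ∂z/∂x = −n_x/n_z = −0.31762 and ∂z/∂y = −n_y/n_z = 0.66681.
Intercept c from Well A: 468 + 15.56 − 68.68 = 414.88.
At (-23, 316): z = 7.3 + 210.7 + 414.88 = 632.9 m.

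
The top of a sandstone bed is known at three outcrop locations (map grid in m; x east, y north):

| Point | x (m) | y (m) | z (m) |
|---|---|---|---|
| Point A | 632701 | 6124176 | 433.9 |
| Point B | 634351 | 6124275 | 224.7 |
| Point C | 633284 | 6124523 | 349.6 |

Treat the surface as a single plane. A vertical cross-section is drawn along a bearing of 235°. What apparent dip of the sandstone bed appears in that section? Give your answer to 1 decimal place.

6.9°

Two edge vectors: Point A→Point B = (1650, 99, -209.2), Point A→Point C = (583, 347, -84.3).
Normal n = (Point A→Point B) × (Point A→Point C) = (64246.7, 17131.4, 514833).
So ∂z/∂x = −n_x/n_z = −0.12479 and ∂z/∂y = −n_y/n_z = −0.03328.
Unit vector along 235° is (sin 235°, cos 235°) = (-0.8192, -0.5736).
Slope in that direction = a·(-0.8192) + b·(-0.5736) = 0.12131.
Apparent dip = arctan|0.12131| = 6.9° (true dip is 7.4°, so apparent ≤ true as expected).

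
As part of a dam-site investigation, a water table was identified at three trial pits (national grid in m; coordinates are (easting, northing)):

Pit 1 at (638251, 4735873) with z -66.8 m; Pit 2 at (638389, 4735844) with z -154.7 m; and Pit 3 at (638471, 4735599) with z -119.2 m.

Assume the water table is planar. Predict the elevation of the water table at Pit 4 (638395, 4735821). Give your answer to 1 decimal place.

Two edge vectors: Pit 1→Pit 2 = (138, -29, -87.9), Pit 1→Pit 3 = (220, -274, -52.4).
Normal n = (Pit 1→Pit 2) × (Pit 1→Pit 3) = (-22565, -12106.8, -31432).
So ∂z/∂E = −n_x/n_z = −0.717898956 and ∂z/∂N = −n_y/n_z = −0.385174345.
Intercept c from Pit 1: -66.8 + 458199.73 + 1824136.78 = 2282269.71.
At (638395, 4735821): z = −458303.1 − 1824116.7 + 2282269.71 = -150.1 m.

-150.1 m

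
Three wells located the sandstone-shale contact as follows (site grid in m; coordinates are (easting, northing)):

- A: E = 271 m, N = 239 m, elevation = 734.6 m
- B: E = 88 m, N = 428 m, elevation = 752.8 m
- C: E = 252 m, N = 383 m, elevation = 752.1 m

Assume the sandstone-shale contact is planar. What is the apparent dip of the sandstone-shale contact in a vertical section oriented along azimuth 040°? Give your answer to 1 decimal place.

Two edge vectors: A→B = (-183, 189, 18.2), A→C = (-19, 144, 17.5).
Normal n = (A→B) × (A→C) = (686.7, 2856.7, -22761).
So ∂z/∂E = −n_x/n_z = 0.03017 and ∂z/∂N = −n_y/n_z = 0.12551.
Unit vector along 040° is (sin 40°, cos 40°) = (0.6428, 0.7660).
Slope in that direction = a·(0.6428) + b·(0.7660) = 0.11554.
Apparent dip = arctan|0.11554| = 6.6° (true dip is 7.4°, so apparent ≤ true as expected).

6.6°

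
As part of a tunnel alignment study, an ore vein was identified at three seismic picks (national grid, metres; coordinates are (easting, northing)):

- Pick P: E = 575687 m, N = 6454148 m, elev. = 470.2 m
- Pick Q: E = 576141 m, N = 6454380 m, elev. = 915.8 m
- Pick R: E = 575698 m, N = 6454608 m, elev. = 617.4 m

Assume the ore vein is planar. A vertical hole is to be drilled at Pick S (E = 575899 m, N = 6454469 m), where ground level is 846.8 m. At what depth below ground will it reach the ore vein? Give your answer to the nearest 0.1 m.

104.7 m

Two edge vectors: Pick P→Pick Q = (454, 232, 445.6), Pick P→Pick R = (11, 460, 147.2).
Normal n = (Pick P→Pick Q) × (Pick P→Pick R) = (-170825.6, -61927.2, 206288).
So ∂z/∂E = −n_x/n_z = 0.828092764 and ∂z/∂N = −n_y/n_z = 0.300197782.
Intercept c from Pick P: 470.2 − 476722.24 − 1937520.91 = −2413772.95.
At (575899, 6454469): z_contact = 476897.79 + 1937617.28 − 2413772.95 = 742.12 m.
Depth below ground = 846.8 − 742.12 = 104.7 m.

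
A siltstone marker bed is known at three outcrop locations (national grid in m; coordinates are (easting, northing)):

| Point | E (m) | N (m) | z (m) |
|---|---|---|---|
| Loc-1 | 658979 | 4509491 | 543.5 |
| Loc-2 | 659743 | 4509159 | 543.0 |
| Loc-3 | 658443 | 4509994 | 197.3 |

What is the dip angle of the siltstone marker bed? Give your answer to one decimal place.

Two edge vectors: Loc-1→Loc-2 = (764, -332, -0.5), Loc-1→Loc-3 = (-536, 503, -346.2).
Normal n = (Loc-1→Loc-2) × (Loc-1→Loc-3) = (115189.9, 264764.8, 206340).
So ∂z/∂E = −n_x/n_z = −0.55825 and ∂z/∂N = −n_y/n_z = −1.28315.
Gradient magnitude |∇z| = √(a² + b²) = √(0.31165 + 1.64647) = 1.39933.
True dip = arctan(1.39933) = 54.4°, dipping toward NNE (azimuth ≈ 024°).

54.4°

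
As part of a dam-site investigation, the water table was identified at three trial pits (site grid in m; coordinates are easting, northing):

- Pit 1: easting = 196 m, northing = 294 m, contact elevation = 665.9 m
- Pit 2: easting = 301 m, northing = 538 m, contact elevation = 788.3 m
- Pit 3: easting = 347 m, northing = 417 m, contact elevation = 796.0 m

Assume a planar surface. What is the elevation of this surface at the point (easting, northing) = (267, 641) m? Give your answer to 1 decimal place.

Let the plane be z = a·easting + b·northing + c.
Pit 2−Pit 1: 105a + 244b = 122.4;  Pit 3−Pit 1: 151a + 123b = 130.1.
Solving gives a = 0.69745, b = 0.20151.
Then c = 665.9 − a·196 − b·294 = 469.96.
At (267, 641): z = 186.2 + 129.2 + 469.96 = 785.3 m.

785.3 m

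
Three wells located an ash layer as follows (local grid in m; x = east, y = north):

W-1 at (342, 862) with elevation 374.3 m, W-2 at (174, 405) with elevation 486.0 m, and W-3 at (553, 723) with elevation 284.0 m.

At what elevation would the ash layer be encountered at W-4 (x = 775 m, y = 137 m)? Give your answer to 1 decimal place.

Let the plane be z = a·x + b·y + c.
W-2−W-1: −168a − 457b = 111.7;  W-3−W-1: 211a − 139b = −90.3.
Solving gives a = −0.47415, b = −0.07011.
Then c = 374.3 − a·342 − b·862 = 596.90.
At (775, 137): z = −367.5 − 9.6 + 596.90 = 219.8 m.

219.8 m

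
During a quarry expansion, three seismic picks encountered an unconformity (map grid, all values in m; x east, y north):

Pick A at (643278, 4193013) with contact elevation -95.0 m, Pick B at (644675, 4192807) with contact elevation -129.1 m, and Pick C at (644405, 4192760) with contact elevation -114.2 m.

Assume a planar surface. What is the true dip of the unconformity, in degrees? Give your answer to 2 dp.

5.89°

Two edge vectors: Pick A→Pick B = (1397, -206, -34.1), Pick A→Pick C = (1127, -253, -19.2).
Normal n = (Pick A→Pick B) × (Pick A→Pick C) = (-4672.1, -11608.3, -121279).
So ∂z/∂x = −n_x/n_z = −0.03852 and ∂z/∂y = −n_y/n_z = −0.09572.
Gradient magnitude |∇z| = √(a² + b²) = √(0.00148 + 0.00916) = 0.10318.
True dip = arctan(0.10318) = 5.89°, dipping toward NNE (azimuth ≈ 022°).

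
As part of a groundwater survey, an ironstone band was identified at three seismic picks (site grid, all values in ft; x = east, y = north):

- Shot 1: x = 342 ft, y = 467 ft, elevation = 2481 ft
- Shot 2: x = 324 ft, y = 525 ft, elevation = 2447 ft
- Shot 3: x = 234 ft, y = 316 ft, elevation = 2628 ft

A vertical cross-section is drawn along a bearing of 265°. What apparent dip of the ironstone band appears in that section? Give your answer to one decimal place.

Two edge vectors: Shot 1→Shot 2 = (-18, 58, -34), Shot 1→Shot 3 = (-108, -151, 147).
Normal n = (Shot 1→Shot 2) × (Shot 1→Shot 3) = (3392, 6318, 8982).
So ∂z/∂x = −n_x/n_z = −0.37764 and ∂z/∂y = −n_y/n_z = −0.70341.
Unit vector along 265° is (sin 265°, cos 265°) = (-0.9962, -0.0872).
Slope in that direction = a·(-0.9962) + b·(-0.0872) = 0.43751.
Apparent dip = arctan|0.43751| = 23.6° (true dip is 38.6°, so apparent ≤ true as expected).

23.6°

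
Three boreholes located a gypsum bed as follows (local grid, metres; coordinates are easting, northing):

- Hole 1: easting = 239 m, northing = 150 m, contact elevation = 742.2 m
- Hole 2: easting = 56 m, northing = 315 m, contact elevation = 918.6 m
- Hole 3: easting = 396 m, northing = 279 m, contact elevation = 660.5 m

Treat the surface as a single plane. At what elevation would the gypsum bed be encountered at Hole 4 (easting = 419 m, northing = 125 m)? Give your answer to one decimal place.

604.0 m

Let the plane be z = a·easting + b·northing + c.
Hole 2−Hole 1: −183a + 165b = 176.4;  Hole 3−Hole 1: 157a + 129b = −81.7.
Solving gives a = −0.73187, b = 0.25739.
Then c = 742.2 − a·239 − b·150 = 878.51.
At (419, 125): z = −306.7 + 32.2 + 878.51 = 604.0 m.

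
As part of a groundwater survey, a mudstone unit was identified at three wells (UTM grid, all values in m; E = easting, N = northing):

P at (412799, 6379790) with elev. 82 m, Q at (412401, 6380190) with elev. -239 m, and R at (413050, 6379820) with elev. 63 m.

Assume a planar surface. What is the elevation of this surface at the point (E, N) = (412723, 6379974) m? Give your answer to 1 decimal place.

Let the plane be z = a·E + b·N + c.
Q−P: −398a + 400b = −321;  R−P: 251a + 30b = −19.
Solving gives a = 0.018070144, b = −0.784520207.
Then c = 82 − a·412799 − b·6379790 = 4997696.83.
At (412723, 6379974): z = 7458.0 − 5005218.5 + 4997696.83 = -63.7 m.

-63.7 m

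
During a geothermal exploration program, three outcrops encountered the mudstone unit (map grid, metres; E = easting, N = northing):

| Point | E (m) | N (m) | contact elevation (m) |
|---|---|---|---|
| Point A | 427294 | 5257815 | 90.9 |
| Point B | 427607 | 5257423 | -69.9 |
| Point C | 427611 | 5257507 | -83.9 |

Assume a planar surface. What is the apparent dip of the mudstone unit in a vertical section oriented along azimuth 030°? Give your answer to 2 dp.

24.57°

Let the plane be z = a·E + b·N + c.
Point B−Point A: 313a − 392b = −160.8;  Point C−Point A: 317a − 308b = −174.8.
Solving gives a = −0.68181, b = −0.13420.
Unit vector along 030° is (sin 30°, cos 30°) = (0.5000, 0.8660).
Slope in that direction = a·(0.5000) + b·(0.8660) = −0.45712.
Apparent dip = arctan|0.45712| = 24.57° (true dip is 34.8°, so apparent ≤ true as expected).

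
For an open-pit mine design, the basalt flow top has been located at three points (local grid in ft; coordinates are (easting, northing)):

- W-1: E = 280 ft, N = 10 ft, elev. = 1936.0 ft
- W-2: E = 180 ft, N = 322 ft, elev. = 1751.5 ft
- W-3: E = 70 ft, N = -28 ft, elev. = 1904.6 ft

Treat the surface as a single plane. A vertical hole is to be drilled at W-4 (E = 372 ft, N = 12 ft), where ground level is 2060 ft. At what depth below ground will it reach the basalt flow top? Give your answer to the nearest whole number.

Two edge vectors: W-1→W-2 = (-100, 312, -184.5), W-1→W-3 = (-210, -38, -31.4).
Normal n = (W-1→W-2) × (W-1→W-3) = (-16807.8, 35605, 69320).
So ∂z/∂E = −n_x/n_z = 0.24247 and ∂z/∂N = −n_y/n_z = −0.51363.
Intercept c from W-1: 1936 − 67.89 + 5.14 = 1873.25.
At (372, 12): z_contact = 90.2 − 6.2 + 1873.25 = 1957.3 ft.
Depth below ground = 2060 − 1957.3 = 103 ft.

103 ft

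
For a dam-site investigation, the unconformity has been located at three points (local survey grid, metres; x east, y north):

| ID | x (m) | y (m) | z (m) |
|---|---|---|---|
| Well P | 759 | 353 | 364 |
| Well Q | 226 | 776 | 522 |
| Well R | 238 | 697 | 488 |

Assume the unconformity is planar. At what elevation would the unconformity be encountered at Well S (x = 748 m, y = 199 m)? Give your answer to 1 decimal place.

Two edge vectors: Well P→Well Q = (-533, 423, 158), Well P→Well R = (-521, 344, 124).
Normal n = (Well P→Well Q) × (Well P→Well R) = (-1900, -16226, 37031).
So ∂z/∂x = −n_x/n_z = 0.05131 and ∂z/∂y = −n_y/n_z = 0.43817.
Intercept c from Well P: 364 − 38.94 − 154.68 = 170.38.
At (748, 199): z = 38.4 + 87.2 + 170.38 = 296.0 m.

296.0 m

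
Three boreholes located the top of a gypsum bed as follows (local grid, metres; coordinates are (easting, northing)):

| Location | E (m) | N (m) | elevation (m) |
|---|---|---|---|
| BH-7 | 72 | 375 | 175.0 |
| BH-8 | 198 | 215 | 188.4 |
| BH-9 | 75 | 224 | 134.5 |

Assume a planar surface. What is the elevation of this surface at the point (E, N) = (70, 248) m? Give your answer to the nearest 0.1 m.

Let the plane be z = a·E + b·N + c.
BH-8−BH-7: 126a − 160b = 13.4;  BH-9−BH-7: 3a − 151b = −40.5.
Solving gives a = 0.45850, b = 0.27732.
Then c = 175 − a·72 − b·375 = 37.99.
At (70, 248): z = 32.1 + 68.8 + 37.99 = 138.9 m.

138.9 m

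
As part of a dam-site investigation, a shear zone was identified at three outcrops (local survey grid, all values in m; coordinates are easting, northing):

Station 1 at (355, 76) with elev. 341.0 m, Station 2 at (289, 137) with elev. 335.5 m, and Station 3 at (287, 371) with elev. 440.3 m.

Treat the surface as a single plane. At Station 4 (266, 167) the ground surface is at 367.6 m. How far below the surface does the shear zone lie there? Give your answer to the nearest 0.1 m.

30.1 m

Let the plane be z = a·easting + b·northing + c.
Station 2−Station 1: −66a + 61b = −5.5;  Station 3−Station 1: −68a + 295b = 99.3.
Solving gives a = 0.50123, b = 0.45215.
Then c = 341 − a·355 − b·76 = 128.70.
At (266, 167): z_contact = 133.33 + 75.51 + 128.70 = 337.54 m.
Depth below ground = 367.6 − 337.54 = 30.1 m.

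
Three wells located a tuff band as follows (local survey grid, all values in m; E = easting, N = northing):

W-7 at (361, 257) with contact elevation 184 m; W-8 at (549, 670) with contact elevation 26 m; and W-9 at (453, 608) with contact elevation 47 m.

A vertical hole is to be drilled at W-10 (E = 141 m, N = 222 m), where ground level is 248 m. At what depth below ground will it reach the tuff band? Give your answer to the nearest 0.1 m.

58.8 m

Two edge vectors: W-7→W-8 = (188, 413, -158), W-7→W-9 = (92, 351, -137).
Normal n = (W-7→W-8) × (W-7→W-9) = (-1123, 11220, 27992).
So ∂z/∂E = −n_x/n_z = 0.04012 and ∂z/∂N = −n_y/n_z = −0.40083.
Intercept c from W-7: 184 − 14.48 + 103.01 = 272.53.
At (141, 222): z_contact = 5.66 − 88.98 + 272.53 = 189.20 m.
Depth below ground = 248 − 189.20 = 58.8 m.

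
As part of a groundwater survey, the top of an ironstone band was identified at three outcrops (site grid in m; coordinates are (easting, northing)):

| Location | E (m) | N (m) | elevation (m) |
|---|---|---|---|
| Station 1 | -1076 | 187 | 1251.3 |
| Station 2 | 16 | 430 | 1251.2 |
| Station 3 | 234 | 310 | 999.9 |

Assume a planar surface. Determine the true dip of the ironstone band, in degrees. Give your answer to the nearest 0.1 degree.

56.8°

Two edge vectors: Station 1→Station 2 = (1092, 243, -0.1), Station 1→Station 3 = (1310, 123, -251.4).
Normal n = (Station 1→Station 2) × (Station 1→Station 3) = (-61077.9, 274397.8, -184014).
So ∂z/∂E = −n_x/n_z = −0.33192 and ∂z/∂N = −n_y/n_z = 1.49118.
Gradient magnitude |∇z| = √(a² + b²) = √(0.11017 + 2.22361) = 1.52767.
True dip = arctan(1.52767) = 56.8°, dipping toward SSE (azimuth ≈ 167°).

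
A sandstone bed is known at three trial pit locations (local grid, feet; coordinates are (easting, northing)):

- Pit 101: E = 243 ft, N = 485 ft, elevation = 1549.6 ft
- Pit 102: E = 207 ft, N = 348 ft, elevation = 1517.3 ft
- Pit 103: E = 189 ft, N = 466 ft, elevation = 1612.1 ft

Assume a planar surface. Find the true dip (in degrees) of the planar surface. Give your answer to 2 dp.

56.14°

Two edge vectors: Pit 101→Pit 102 = (-36, -137, -32.3), Pit 101→Pit 103 = (-54, -19, 62.5).
Normal n = (Pit 101→Pit 102) × (Pit 101→Pit 103) = (-9176.2, 3994.2, -6714).
So ∂z/∂E = −n_x/n_z = −1.36673 and ∂z/∂N = −n_y/n_z = 0.59491.
Gradient magnitude |∇z| = √(a² + b²) = √(1.86794 + 0.35391) = 1.49059.
True dip = arctan(1.49059) = 56.14°, dipping toward ESE (azimuth ≈ 114°).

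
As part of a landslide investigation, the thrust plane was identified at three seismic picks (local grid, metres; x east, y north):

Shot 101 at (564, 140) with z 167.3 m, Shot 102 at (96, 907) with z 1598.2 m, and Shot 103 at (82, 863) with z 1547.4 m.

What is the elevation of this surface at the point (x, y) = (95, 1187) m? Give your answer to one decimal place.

1990.5 m

Let the plane be z = a·x + b·y + c.
Shot 102−Shot 101: −468a + 767b = 1430.9;  Shot 103−Shot 101: −482a + 723b = 1380.1.
Solving gives a = −0.765911, b = 1.398244.
Then c = 167.3 − a·564 − b·140 = 403.52.
At (95, 1187): z = −72.8 + 1659.7 + 403.52 = 1990.5 m.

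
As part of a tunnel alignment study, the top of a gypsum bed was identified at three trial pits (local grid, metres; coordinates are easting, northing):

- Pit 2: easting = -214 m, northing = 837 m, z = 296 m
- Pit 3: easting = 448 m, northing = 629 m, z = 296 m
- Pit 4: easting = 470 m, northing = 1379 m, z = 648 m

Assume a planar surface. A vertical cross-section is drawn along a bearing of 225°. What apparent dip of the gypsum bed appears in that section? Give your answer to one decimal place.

23.4°

Let the plane be z = a·easting + b·northing + c.
Pit 3−Pit 2: 662a − 208b = 0;  Pit 4−Pit 2: 684a + 542b = 352.
Solving gives a = 0.14612, b = 0.46505.
Unit vector along 225° is (sin 225°, cos 225°) = (-0.7071, -0.7071).
Slope in that direction = a·(-0.7071) + b·(-0.7071) = −0.43216.
Apparent dip = arctan|0.43216| = 23.4° (true dip is 26.0°, so apparent ≤ true as expected).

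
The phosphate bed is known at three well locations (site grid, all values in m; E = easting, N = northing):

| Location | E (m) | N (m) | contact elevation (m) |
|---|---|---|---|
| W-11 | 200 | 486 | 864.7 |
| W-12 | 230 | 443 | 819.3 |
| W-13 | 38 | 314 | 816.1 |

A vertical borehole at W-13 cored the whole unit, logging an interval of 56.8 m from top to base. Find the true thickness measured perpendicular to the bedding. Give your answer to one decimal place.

Let the plane be z = a·E + b·N + c.
W-12−W-11: 30a − 43b = −45.4;  W-13−W-11: −162a − 172b = −48.6.
Solving gives a = −0.47163, b = 0.72677.
|∇z| = √(a²+b²) = 0.86639, so dip δ = arctan(0.86639) = 40.91°.
True thickness = vertical thickness × cos δ = 56.8 × cos 40.91° = 42.9 m.

42.9 m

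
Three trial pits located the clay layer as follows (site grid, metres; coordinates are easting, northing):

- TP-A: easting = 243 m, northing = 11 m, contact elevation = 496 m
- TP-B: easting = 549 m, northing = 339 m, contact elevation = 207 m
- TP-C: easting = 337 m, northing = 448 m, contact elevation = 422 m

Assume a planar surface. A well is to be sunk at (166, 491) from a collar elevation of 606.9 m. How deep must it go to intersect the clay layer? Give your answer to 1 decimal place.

Two edge vectors: TP-A→TP-B = (306, 328, -289), TP-A→TP-C = (94, 437, -74).
Normal n = (TP-A→TP-B) × (TP-A→TP-C) = (102021, -4522, 102890).
So ∂z/∂easting = −n_x/n_z = −0.99155 and ∂z/∂northing = −n_y/n_z = 0.04395.
Intercept c from TP-A: 496 + 240.95 − 0.48 = 736.46.
At (166, 491): z_contact = −164.60 + 21.58 + 736.46 = 593.45 m.
Depth below ground = 606.9 − 593.45 = 13.5 m.

13.5 m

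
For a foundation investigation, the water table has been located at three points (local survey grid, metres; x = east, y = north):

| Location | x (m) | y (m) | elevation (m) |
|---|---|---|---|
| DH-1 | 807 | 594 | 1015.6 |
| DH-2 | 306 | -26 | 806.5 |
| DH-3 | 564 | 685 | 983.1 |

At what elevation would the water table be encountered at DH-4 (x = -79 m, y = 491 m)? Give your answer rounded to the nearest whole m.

821 m

Let the plane be z = a·x + b·y + c.
DH-2−DH-1: −501a − 620b = −209.1;  DH-3−DH-1: −243a + 91b = −32.5.
Solving gives a = 0.19963, b = 0.17594.
Then c = 1015.6 − a·807 − b·594 = 749.99.
At (-79, 491): z = −15.8 + 86.4 + 749.99 = 820.6 m.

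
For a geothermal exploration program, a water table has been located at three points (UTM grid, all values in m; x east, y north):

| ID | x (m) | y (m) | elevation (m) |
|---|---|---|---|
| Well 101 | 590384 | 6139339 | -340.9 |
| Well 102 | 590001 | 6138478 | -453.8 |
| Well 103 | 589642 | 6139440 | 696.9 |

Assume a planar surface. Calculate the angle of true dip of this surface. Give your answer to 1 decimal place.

56.0°

Let the plane be z = a·x + b·y + c.
Well 102−Well 101: −383a − 861b = −112.9;  Well 103−Well 101: −742a + 101b = 1037.8.
Solving gives a = −1.30197, b = 0.71028.
Gradient magnitude |∇z| = √(a² + b²) = √(1.69512 + 0.50450) = 1.48311.
True dip = arctan(1.48311) = 56.0°, dipping toward ESE (azimuth ≈ 119°).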